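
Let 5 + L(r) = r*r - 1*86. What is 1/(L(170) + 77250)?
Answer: 1/106059 ≈ 9.4287e-6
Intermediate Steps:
L(r) = -91 + r² (L(r) = -5 + (r*r - 1*86) = -5 + (r² - 86) = -5 + (-86 + r²) = -91 + r²)
1/(L(170) + 77250) = 1/((-91 + 170²) + 77250) = 1/((-91 + 28900) + 77250) = 1/(28809 + 77250) = 1/106059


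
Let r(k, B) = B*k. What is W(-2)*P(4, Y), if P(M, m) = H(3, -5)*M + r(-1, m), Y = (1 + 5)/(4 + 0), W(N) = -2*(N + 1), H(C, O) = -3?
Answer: -27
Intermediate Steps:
W(N) = -2 - 2*N (W(N) = -2*(1 + N) = -2 - 2*N)
Y = 3/2 (Y = 6/4 = 6*(¼) = 3/2 ≈ 1.5000)
P(M, m) = -m - 3*M (P(M, m) = -3*M + m*(-1) = -3*M - m = -m - 3*M)
W(-2)*P(4, Y) = (-2 - 2*(-2))*(-1*3/2 - 3*4) = (-2 + 4)*(-3/2 - 12) = 2*(-27/2) = -27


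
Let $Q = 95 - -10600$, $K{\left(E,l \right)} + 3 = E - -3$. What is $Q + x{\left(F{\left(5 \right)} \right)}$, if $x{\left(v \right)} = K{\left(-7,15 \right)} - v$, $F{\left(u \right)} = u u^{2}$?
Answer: $10563$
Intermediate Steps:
$K{\left(E,l \right)} = E$ ($K{\left(E,l \right)} = -3 + \left(E - -3\right) = -3 + \left(E + 3\right) = -3 + \left(3 + E\right) = E$)
$F{\left(u \right)} = u^{3}$
$x{\left(v \right)} = -7 - v$
$Q = 10695$ ($Q = 95 + 10600 = 10695$)
$Q + x{\left(F{\left(5 \right)} \right)} = 10695 - 132 = 10563$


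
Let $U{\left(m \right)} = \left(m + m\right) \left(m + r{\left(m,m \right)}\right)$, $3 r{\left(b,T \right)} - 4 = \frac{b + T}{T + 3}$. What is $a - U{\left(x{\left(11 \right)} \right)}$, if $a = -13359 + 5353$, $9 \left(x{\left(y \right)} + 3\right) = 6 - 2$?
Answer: $- \frac{650579}{81} \approx -8031.8$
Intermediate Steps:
$x{\left(y \right)} = - \frac{23}{9}$ ($x{\left(y \right)} = -3 + \frac{6 - 2}{9} = -3 + \frac{1}{9} \cdot 4 = -3 + \frac{4}{9} = - \frac{23}{9}$)
$a = -8006$
$r{\left(b,T \right)} = \frac{4}{3} + \frac{T + b}{3 \left(3 + T\right)}$ ($r{\left(b,T \right)} = \frac{4}{3} + \frac{\left(b + T\right) \frac{1}{T + 3}}{3} = \frac{4}{3} + \frac{\left(T + b\right) \frac{1}{3 + T}}{3} = \frac{4}{3} + \frac{\frac{1}{3 + T} \left(T + b\right)}{3} = \frac{4}{3} + \frac{T + b}{3 \left(3 + T\right)}$)
$U{\left(m \right)} = 2 m \left(m + \frac{12 + 6 m}{3 \left(3 + m\right)}\right)$ ($U{\left(m \right)} = \left(m + m\right) \left(m + \frac{12 + m + 5 m}{3 \left(3 + m\right)}\right) = 2 m \left(m + \frac{12 + 6 m}{3 \left(3 + m\right)}\right)$)
$a - U{\left(x{\left(11 \right)} \right)} = -8006 - 2 \left(- \frac{23}{9}\right) \frac{1}{3 - \frac{23}{9}} \left(4 + \left(- \frac{23}{9}\right)^{2} + 5 \left(- \frac{23}{9}\right)\right) = -8006 - 2 \left(- \frac{23}{9}\right) \frac{1}{\frac{4}{9}} \left(4 + \frac{529}{81} - \frac{115}{9}\right) = -8006 - 2 \left(- \frac{23}{9}\right) \frac{9}{4} \left(- \frac{182}{81}\right) = -8006 - \frac{2093}{81} = - \frac{650579}{81}$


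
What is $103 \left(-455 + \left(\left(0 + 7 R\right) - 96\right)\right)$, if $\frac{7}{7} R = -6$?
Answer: $-61079$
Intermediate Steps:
$R = -6$
$103 \left(-455 + \left(\left(0 + 7 R\right) - 96\right)\right) = 103 \left(-455 + \left(\left(0 + 7 \left(-6\right)\right) - 96\right)\right) = 103 \left(-455 + \left(\left(0 - 42\right) - 96\right)\right) = 103 \left(-455 - 138\right) = 103 \left(-593\right) = -61079$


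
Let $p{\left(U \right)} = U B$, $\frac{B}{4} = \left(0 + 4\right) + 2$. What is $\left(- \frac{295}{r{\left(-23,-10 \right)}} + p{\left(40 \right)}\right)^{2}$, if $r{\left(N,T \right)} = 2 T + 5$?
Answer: $\frac{8637721}{9} \approx 9.5975 \cdot 10^{5}$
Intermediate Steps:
$B = 24$ ($B = 4 \left(\left(0 + 4\right) + 2\right) = 4 \left(4 + 2\right) = 4 \cdot 6 = 24$)
$p{\left(U \right)} = 24 U$ ($p{\left(U \right)} = U 24 = 24 U$)
$r{\left(N,T \right)} = 5 + 2 T$
$\left(- \frac{295}{r{\left(-23,-10 \right)}} + p{\left(40 \right)}\right)^{2} = \left(- \frac{295}{5 + 2 \left(-10\right)} + 24 \cdot 40\right)^{2} = \left(- \frac{295}{5 - 20} + 960\right)^{2} = \left(- \frac{295}{-15} + 960\right)^{2} = \left(\left(-295\right) \left(- \frac{1}{15}\right) + 960\right)^{2} = \left(\frac{59}{3} + 960\right)^{2} = \left(\frac{2939}{3}\right)^{2} = \frac{8637721}{9}$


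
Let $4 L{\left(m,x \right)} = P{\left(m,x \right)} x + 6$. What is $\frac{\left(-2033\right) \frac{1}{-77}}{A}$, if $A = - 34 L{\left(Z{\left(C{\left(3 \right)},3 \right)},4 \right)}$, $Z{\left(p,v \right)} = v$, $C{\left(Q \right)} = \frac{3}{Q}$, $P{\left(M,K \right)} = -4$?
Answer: $\frac{2033}{6545} \approx 0.31062$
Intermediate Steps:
$L{\left(m,x \right)} = \frac{3}{2} - x$ ($L{\left(m,x \right)} = \frac{- 4 x + 6}{4} = \frac{6 - 4 x}{4} = \frac{3}{2} - x$)
$A = 85$ ($A = - 34 \left(\frac{3}{2} - 4\right) = \left(-34\right) \left(- \frac{5}{2}\right) = 85$)
$\frac{\left(-2033\right) \frac{1}{-77}}{A} = \frac{\left(-2033\right) \frac{1}{-77}}{85} = \left(-2033\right) \left(- \frac{1}{77}\right) \frac{1}{85} = \frac{2033}{77} \cdot \frac{1}{85} = \frac{2033}{6545}$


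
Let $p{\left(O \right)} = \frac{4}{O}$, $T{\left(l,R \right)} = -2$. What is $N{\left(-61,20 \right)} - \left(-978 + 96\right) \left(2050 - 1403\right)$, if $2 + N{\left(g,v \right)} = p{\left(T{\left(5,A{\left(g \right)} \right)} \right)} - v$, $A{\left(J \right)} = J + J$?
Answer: $570630$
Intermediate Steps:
$A{\left(J \right)} = 2 J$
$N{\left(g,v \right)} = -4 - v$ ($N{\left(g,v \right)} = -2 - \left(2 + v\right) = -4 - v$)
$N{\left(-61,20 \right)} - \left(-978 + 96\right) \left(2050 - 1403\right) = \left(-4 - 20\right) - \left(-978 + 96\right) \left(2050 - 1403\right) = \left(-4 - 20\right) - \left(-882\right) 647 = -24 - -570654 = -24 + 570654 = 570630$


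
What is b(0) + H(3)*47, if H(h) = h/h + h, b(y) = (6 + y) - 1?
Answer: 193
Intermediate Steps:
b(y) = 5 + y
H(h) = 1 + h
b(0) + H(3)*47 = (5 + 0) + (1 + 3)*47 = 5 + 4*47 = 5 + 188 = 193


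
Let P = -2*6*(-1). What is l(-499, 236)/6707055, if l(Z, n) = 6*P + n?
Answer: 308/6707055 ≈ 4.5922e-5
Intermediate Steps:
P = 12 (P = -12*(-1) = 12)
l(Z, n) = 72 + n (l(Z, n) = 6*12 + n = 72 + n)
l(-499, 236)/6707055 = (72 + 236)/6707055 = 308*(1/6707055) = 308/6707055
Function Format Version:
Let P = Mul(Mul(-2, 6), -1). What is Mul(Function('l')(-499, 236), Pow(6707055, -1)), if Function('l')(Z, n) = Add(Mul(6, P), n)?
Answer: Rational(308, 6707055) ≈ 4.5922e-5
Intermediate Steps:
P = 12 (P = Mul(-12, -1) = 12)
Function('l')(Z, n) = Add(72, n) (Function('l')(Z, n) = Add(Mul(6, 12), n) = Add(72, n))
Mul(Function('l')(-499, 236), Pow(6707055, -1)) = Mul(Add(72, 236), Pow(6707055, -1)) = Mul(308, Rational(1, 6707055)) = Rational(308, 6707055)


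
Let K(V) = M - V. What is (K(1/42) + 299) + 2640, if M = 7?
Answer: 123731/42 ≈ 2946.0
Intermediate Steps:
K(V) = 7 - V
(K(1/42) + 299) + 2640 = ((7 - 1/42) + 299) + 2640 = (293/42 + 299) + 2640 = 12851/42 + 2640 = 123731/42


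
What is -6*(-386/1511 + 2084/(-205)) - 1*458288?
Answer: -141937631116/309755 ≈ -4.5823e+5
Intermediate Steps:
-6*(-386/1511 + 2084/(-205)) - 1*458288 = -6*(-386*1/1511 + 2084*(-1/205)) - 458288 = -6*(-386/1511 - 2084/205) - 458288 = -6*(-3228054/309755) - 458288 = 19368324/309755 - 458288 = -141937631116/309755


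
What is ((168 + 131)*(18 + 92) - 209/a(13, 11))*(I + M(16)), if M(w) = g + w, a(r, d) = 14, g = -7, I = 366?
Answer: 172594125/14 ≈ 1.2328e+7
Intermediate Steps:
M(w) = -7 + w
((168 + 131)*(18 + 92) - 209/a(13, 11))*(I + M(16)) = ((168 + 131)*(18 + 92) - 209/14)*(366 + (-7 + 16)) = (299*110 - 209*1/14)*(366 + 9) = (32890 - 209/14)*375 = (460251/14)*375 = 172594125/14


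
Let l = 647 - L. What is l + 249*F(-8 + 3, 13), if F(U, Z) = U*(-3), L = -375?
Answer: 4757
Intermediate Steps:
F(U, Z) = -3*U
l = 1022 (l = 647 - 1*(-375) = 647 + 375 = 1022)
l + 249*F(-8 + 3, 13) = 1022 + 249*(-3*(-8 + 3)) = 1022 + 249*(-3*(-5)) = 1022 + 249*15 = 1022 + 3735 = 4757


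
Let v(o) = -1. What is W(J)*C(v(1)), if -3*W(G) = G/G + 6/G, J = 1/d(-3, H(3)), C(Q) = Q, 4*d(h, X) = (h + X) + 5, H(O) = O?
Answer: 17/6 ≈ 2.8333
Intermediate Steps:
d(h, X) = 5/4 + X/4 + h/4 (d(h, X) = ((h + X) + 5)/4 = ((X + h) + 5)/4 = (5 + X + h)/4 = 5/4 + X/4 + h/4)
J = 4/5 (J = 1/(5/4 + (1/4)*3 + (1/4)*(-3)) = 1/(5/4 + 3/4 - 3/4) = 1/(5/4) = 4/5 ≈ 0.80000)
W(G) = -1/3 - 2/G (W(G) = -(G/G + 6/G)/3 = -(1 + 6/G)/3 = -1/3 - 2/G)
W(J)*C(v(1)) = ((-6 - 1*4/5)/(3*(4/5)))*(-1) = ((1/3)*(5/4)*(-6 - 4/5))*(-1) = ((1/3)*(5/4)*(-34/5))*(-1) = -17/6*(-1) = 17/6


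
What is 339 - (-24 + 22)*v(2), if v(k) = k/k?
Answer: 341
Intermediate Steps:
v(k) = 1
339 - (-24 + 22)*v(2) = 339 - (-24 + 22) = 339 - (-2) = 339 - 1*(-2) = 339 + 2 = 341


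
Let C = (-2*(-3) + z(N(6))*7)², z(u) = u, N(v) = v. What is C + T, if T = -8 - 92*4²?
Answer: 824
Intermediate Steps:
T = -1480 (T = -8 - 92*16 = -8 - 1472 = -1480)
C = 2304 (C = (-2*(-3) + 6*7)² = (6 + 42)² = 48² = 2304)
C + T = 2304 - 1480 = 824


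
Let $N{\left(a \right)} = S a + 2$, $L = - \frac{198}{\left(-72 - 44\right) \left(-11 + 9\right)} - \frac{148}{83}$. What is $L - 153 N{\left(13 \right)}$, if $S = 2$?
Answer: $- \frac{41271737}{9628} \approx -4286.6$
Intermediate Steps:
$L = - \frac{25385}{9628}$ ($L = - \frac{198}{\left(-116\right) \left(-2\right)} - \frac{148}{83} = - \frac{198}{232} - \frac{148}{83} = \left(-198\right) \frac{1}{232} - \frac{148}{83} = - \frac{99}{116} - \frac{148}{83} = - \frac{25385}{9628} \approx -2.6366$)
$N{\left(a \right)} = 2 + 2 a$ ($N{\left(a \right)} = 2 a + 2 = 2 + 2 a$)
$L - 153 N{\left(13 \right)} = - \frac{25385}{9628} - 153 \left(2 + 2 \cdot 13\right) = - \frac{25385}{9628} - 153 \left(2 + 26\right) = - \frac{25385}{9628} - 4284 = - \frac{41271737}{9628}$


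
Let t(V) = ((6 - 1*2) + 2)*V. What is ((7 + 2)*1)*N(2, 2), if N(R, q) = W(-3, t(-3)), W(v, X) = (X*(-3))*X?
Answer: -8748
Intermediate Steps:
t(V) = 6*V (t(V) = ((6 - 2) + 2)*V = (4 + 2)*V = 6*V)
W(v, X) = -3*X² (W(v, X) = (-3*X)*X = -3*X²)
N(R, q) = -972 (N(R, q) = -3*(6*(-3))² = -3*(-18)² = -3*324 = -972)
((7 + 2)*1)*N(2, 2) = ((7 + 2)*1)*(-972) = (9*1)*(-972) = 9*(-972) = -8748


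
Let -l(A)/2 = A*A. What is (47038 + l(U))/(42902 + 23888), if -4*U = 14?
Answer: 94027/133580 ≈ 0.70390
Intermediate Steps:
U = -7/2 (U = -¼*14 = -7/2 ≈ -3.5000)
l(A) = -2*A² (l(A) = -2*A*A = -2*A²)
(47038 + l(U))/(42902 + 23888) = (47038 - 2*(-7/2)²)/(42902 + 23888) = (47038 - 2*49/4)/66790 = (47038 - 49/2)*(1/66790) = (94027/2)*(1/66790) = 94027/133580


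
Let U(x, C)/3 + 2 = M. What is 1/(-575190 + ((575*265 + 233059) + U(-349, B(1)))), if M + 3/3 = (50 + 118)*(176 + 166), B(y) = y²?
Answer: -1/17397 ≈ -5.7481e-5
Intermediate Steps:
M = 57455 (M = -1 + (50 + 118)*(176 + 166) = -1 + 168*342 = -1 + 57456 = 57455)
U(x, C) = 172359 (U(x, C) = -6 + 3*57455 = -6 + 172365 = 172359)
1/(-575190 + ((575*265 + 233059) + U(-349, B(1)))) = 1/(-575190 + ((575*265 + 233059) + 172359)) = 1/(-575190 + ((152375 + 233059) + 172359)) = 1/(-575190 + (385434 + 172359)) = 1/(-575190 + 557793) = 1/(-17397) = -1/17397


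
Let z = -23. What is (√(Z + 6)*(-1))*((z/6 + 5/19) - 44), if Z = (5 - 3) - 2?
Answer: 5423*√6/114 ≈ 116.52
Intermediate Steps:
Z = 0 (Z = 2 - 2 = 0)
(√(Z + 6)*(-1))*((z/6 + 5/19) - 44) = (√(0 + 6)*(-1))*((-23/6 + 5/19) - 44) = (√6*(-1))*((-23*⅙ + 5*(1/19)) - 44) = (-√6)*((-23/6 + 5/19) - 44) = (-√6)*(-407/114 - 44) = -√6*(-5423/114) = 5423*√6/114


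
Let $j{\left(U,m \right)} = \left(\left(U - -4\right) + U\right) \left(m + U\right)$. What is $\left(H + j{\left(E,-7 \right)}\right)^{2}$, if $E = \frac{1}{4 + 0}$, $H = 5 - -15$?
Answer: $\frac{6889}{64} \approx 107.64$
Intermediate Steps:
$H = 20$ ($H = 5 + 15 = 20$)
$E = \frac{1}{4} \approx 0.25$
$j{\left(U,m \right)} = \left(4 + 2 U\right) \left(U + m\right)$ ($j{\left(U,m \right)} = \left(\left(U + 4\right) + U\right) \left(U + m\right) = \left(\left(4 + U\right) + U\right) \left(U + m\right) = \left(4 + 2 U\right) \left(U + m\right)$)
$\left(H + j{\left(E,-7 \right)}\right)^{2} = \left(20 + \left(\frac{2}{16} + 4 \cdot \frac{1}{4} + 4 \left(-7\right) + 2 \cdot \frac{1}{4} \left(-7\right)\right)\right)^{2} = \left(20 + \left(2 \cdot \frac{1}{16} + 1 - 28 - \frac{7}{2}\right)\right)^{2} = \left(20 + \left(\frac{1}{8} + 1 - 28 - \frac{7}{2}\right)\right)^{2} = \left(20 - \frac{243}{8}\right)^{2} = \left(- \frac{83}{8}\right)^{2} = \frac{6889}{64}$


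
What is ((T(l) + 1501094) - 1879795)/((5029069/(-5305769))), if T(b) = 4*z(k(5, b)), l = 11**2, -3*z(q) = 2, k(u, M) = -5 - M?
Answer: 6027942524359/15087207 ≈ 3.9954e+5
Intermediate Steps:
z(q) = -2/3 (z(q) = -1/3*2 = -2/3)
l = 121
T(b) = -8/3 (T(b) = 4*(-2/3) = -8/3)
((T(l) + 1501094) - 1879795)/((5029069/(-5305769))) = ((-8/3 + 1501094) - 1879795)/((5029069/(-5305769))) = (4503274/3 - 1879795)/((5029069*(-1/5305769))) = -1136111/(3*(-5029069/5305769)) = -1136111/3*(-5305769/5029069) = 6027942524359/15087207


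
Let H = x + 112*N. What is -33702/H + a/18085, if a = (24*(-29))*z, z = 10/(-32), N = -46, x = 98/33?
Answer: 4030095855/614593406 ≈ 6.5573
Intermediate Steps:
x = 98/33 (x = 98*(1/33) = 98/33 ≈ 2.9697)
z = -5/16 (z = 10*(-1/32) = -5/16 ≈ -0.31250)
a = 435/2 (a = (24*(-29))*(-5/16) = -696*(-5/16) = 435/2 ≈ 217.50)
H = -169918/33 (H = 98/33 + 112*(-46) = 98/33 - 5152 = -169918/33 ≈ -5149.0)
-33702/H + a/18085 = -33702/(-169918/33) + (435/2)/18085 = -33702*(-33/169918) + (435/2)*(1/18085) = 556083/84959 + 87/7234 = 4030095855/614593406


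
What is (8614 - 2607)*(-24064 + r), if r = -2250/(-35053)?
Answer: -5066983443994/35053 ≈ -1.4455e+8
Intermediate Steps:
r = 2250/35053 (r = -2250*(-1/35053) = 2250/35053 ≈ 0.064188)
(8614 - 2607)*(-24064 + r) = (8614 - 2607)*(-24064 + 2250/35053) = 6007*(-843513142/35053) = -5066983443994/35053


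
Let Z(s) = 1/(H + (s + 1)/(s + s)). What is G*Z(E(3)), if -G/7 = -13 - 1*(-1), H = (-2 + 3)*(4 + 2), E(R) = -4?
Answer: 224/17 ≈ 13.176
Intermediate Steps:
H = 6 (H = 1*6 = 6)
G = 84 (G = -7*(-13 - 1*(-1)) = -7*(-13 + 1) = -7*(-12) = 84)
Z(s) = 1/(6 + (1 + s)/(2*s)) (Z(s) = 1/(6 + (s + 1)/(s + s)) = 1/(6 + (1 + s)/((2*s))) = 1/(6 + (1 + s)*(1/(2*s))) = 1/(6 + (1 + s)/(2*s)))
G*Z(E(3)) = 84*(2*(-4)/(1 + 13*(-4))) = 84*(2*(-4)/(1 - 52)) = 84*(2*(-4)/(-51)) = 84*(2*(-4)*(-1/51)) = 84*(8/51) = 224/17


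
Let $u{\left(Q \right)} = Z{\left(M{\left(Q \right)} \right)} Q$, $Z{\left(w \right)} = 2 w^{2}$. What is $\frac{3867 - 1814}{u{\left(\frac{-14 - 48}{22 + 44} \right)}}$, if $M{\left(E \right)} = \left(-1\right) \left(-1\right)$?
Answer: $- \frac{67749}{62} \approx -1092.7$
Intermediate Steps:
$M{\left(E \right)} = 1$
$u{\left(Q \right)} = 2 Q$ ($u{\left(Q \right)} = 2 \cdot 1^{2} Q = 2 \cdot 1 Q = 2 Q$)
$\frac{3867 - 1814}{u{\left(\frac{-14 - 48}{22 + 44} \right)}} = \frac{3867 - 1814}{2 \frac{-14 - 48}{22 + 44}} = \frac{3867 - 1814}{2 \left(- \frac{62}{66}\right)} = \frac{2053}{2 \left(\left(-62\right) \frac{1}{66}\right)} = \frac{2053}{2 \left(- \frac{31}{33}\right)} = \frac{2053}{- \frac{62}{33}} = 2053 \left(- \frac{33}{62}\right) = - \frac{67749}{62}$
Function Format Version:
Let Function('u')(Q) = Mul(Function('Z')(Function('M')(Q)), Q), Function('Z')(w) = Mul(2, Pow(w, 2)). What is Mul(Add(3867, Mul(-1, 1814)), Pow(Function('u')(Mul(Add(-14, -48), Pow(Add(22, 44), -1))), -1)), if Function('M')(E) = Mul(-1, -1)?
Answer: Rational(-67749, 62) ≈ -1092.7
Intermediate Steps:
Function('M')(E) = 1
Function('u')(Q) = Mul(2, Q) (Function('u')(Q) = Mul(Mul(2, Pow(1, 2)), Q) = Mul(Mul(2, 1), Q) = Mul(2, Q))
Mul(Add(3867, Mul(-1, 1814)), Pow(Function('u')(Mul(Add(-14, -48), Pow(Add(22, 44), -1))), -1)) = Mul(Add(3867, Mul(-1, 1814)), Pow(Mul(2, Mul(Add(-14, -48), Pow(Add(22, 44), -1))), -1)) = Mul(Add(3867, -1814), Pow(Mul(2, Mul(-62, Pow(66, -1))), -1)) = Mul(2053, Pow(Mul(2, Mul(-62, Rational(1, 66))), -1)) = Mul(2053, Pow(Mul(2, Rational(-31, 33)), -1)) = Mul(2053, Pow(Rational(-62, 33), -1)) = Mul(2053, Rational(-33, 62)) = Rational(-67749, 62)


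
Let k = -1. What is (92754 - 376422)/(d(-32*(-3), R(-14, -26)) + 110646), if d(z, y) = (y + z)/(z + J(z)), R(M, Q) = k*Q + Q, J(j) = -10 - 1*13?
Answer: -3451294/1346209 ≈ -2.5637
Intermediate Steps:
J(j) = -23 (J(j) = -10 - 13 = -23)
R(M, Q) = 0 (R(M, Q) = -Q + Q = 0)
d(z, y) = (y + z)/(-23 + z) (d(z, y) = (y + z)/(z - 23) = (y + z)/(-23 + z))
(92754 - 376422)/(d(-32*(-3), R(-14, -26)) + 110646) = (92754 - 376422)/((0 - 32*(-3))/(-23 - 32*(-3)) + 110646) = -283668/((0 + 96)/(-23 + 96) + 110646) = -283668/(96/73 + 110646) = -283668/8077254/73 = -283668*73/8077254 = -3451294/1346209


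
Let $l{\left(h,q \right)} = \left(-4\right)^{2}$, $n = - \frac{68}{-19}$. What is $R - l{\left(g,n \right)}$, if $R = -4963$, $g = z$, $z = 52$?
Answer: $-4979$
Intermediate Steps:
$g = 52$
$n = \frac{68}{19}$ ($n = \left(-68\right) \left(- \frac{1}{19}\right) = \frac{68}{19} \approx 3.5789$)
$l{\left(h,q \right)} = 16$
$R - l{\left(g,n \right)} = -4963 - 16 = -4979$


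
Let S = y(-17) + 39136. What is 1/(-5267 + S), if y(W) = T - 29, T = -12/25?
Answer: 25/845988 ≈ 2.9551e-5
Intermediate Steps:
T = -12/25 (T = -12*1/25 = -12/25 ≈ -0.48000)
y(W) = -737/25 (y(W) = -12/25 - 29 = -737/25)
S = 977663/25 (S = -737/25 + 39136 = 977663/25 ≈ 39107.)
1/(-5267 + S) = 1/(-5267 + 977663/25) = 1/(845988/25) = 25/845988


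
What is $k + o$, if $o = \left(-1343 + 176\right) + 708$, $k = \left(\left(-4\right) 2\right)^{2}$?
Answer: $-395$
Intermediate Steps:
$k = 64$ ($k = \left(-8\right)^{2} = 64$)
$o = -459$ ($o = -1167 + 708 = -459$)
$k + o = 64 - 459 = -395$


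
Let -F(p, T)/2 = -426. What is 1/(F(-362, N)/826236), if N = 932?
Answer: 68853/71 ≈ 969.76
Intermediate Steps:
F(p, T) = 852 (F(p, T) = -2*(-426) = 852)
1/(F(-362, N)/826236) = 1/(852/826236) = 1/(852*(1/826236)) = 1/(71/68853) = 68853/71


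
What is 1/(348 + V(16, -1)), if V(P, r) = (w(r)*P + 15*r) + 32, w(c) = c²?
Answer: 1/381 ≈ 0.0026247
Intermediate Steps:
V(P, r) = 32 + 15*r + P*r² (V(P, r) = (r²*P + 15*r) + 32 = (P*r² + 15*r) + 32 = (15*r + P*r²) + 32 = 32 + 15*r + P*r²)
1/(348 + V(16, -1)) = 1/(348 + (32 + 15*(-1) + 16*(-1)²)) = 1/(348 + (32 - 15 + 16*1)) = 1/(348 + (32 - 15 + 16)) = 1/(348 + 33) = 1/381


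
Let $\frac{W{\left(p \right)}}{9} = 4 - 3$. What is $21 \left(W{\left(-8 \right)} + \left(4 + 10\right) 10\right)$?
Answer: $3129$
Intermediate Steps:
$W{\left(p \right)} = 9$ ($W{\left(p \right)} = 9 \left(4 - 3\right) = 9 \cdot 1 = 9$)
$21 \left(W{\left(-8 \right)} + \left(4 + 10\right) 10\right) = 21 \left(9 + \left(4 + 10\right) 10\right) = 21 \left(9 + 14 \cdot 10\right) = 21 \left(9 + 140\right) = 21 \cdot 149 = 3129$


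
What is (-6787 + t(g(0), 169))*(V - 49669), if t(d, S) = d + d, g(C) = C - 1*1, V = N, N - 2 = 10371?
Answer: 266780544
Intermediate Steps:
N = 10373 (N = 2 + 10371 = 10373)
V = 10373
g(C) = -1 + C (g(C) = C - 1 = -1 + C)
t(d, S) = 2*d
(-6787 + t(g(0), 169))*(V - 49669) = (-6787 + 2*(-1 + 0))*(10373 - 49669) = (-6787 + 2*(-1))*(-39296) = (-6787 - 2)*(-39296) = -6789*(-39296) = 266780544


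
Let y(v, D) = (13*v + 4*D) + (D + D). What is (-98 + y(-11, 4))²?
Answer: 47089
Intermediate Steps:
y(v, D) = 6*D + 13*v (y(v, D) = (4*D + 13*v) + 2*D = 6*D + 13*v)
(-98 + y(-11, 4))² = (-98 + (6*4 + 13*(-11)))² = (-98 + (24 - 143))² = (-98 - 119)² = (-217)² = 47089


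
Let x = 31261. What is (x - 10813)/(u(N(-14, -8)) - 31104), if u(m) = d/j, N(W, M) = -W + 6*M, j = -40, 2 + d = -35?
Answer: -817920/1244123 ≈ -0.65743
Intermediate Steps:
d = -37 (d = -2 - 35 = -37)
u(m) = 37/40 (u(m) = -37/(-40) = -37*(-1/40) = 37/40)
(x - 10813)/(u(N(-14, -8)) - 31104) = (31261 - 10813)/(37/40 - 31104) = 20448/(-1244123/40) = 20448*(-40/1244123) = -817920/1244123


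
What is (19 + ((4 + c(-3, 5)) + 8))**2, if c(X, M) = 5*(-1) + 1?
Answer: 729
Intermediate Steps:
c(X, M) = -4 (c(X, M) = -5 + 1 = -4)
(19 + ((4 + c(-3, 5)) + 8))**2 = (19 + ((4 - 4) + 8))**2 = (19 + (0 + 8))**2 = (19 + 8)**2 = 27**2 = 729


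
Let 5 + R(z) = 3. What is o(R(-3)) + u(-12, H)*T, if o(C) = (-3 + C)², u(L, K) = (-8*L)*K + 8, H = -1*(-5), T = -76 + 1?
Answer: -36575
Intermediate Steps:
R(z) = -2 (R(z) = -5 + 3 = -2)
T = -75
H = 5
u(L, K) = 8 - 8*K*L (u(L, K) = -8*K*L + 8 = 8 - 8*K*L)
o(R(-3)) + u(-12, H)*T = (-3 - 2)² + (8 - 8*5*(-12))*(-75) = (-5)² + (8 + 480)*(-75) = 25 + 488*(-75) = 25 - 36600 = -36575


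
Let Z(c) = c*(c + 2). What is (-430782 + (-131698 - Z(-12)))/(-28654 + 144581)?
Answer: -562600/115927 ≈ -4.8531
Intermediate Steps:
Z(c) = c*(2 + c)
(-430782 + (-131698 - Z(-12)))/(-28654 + 144581) = (-430782 + (-131698 - (-12)*(2 - 12)))/(-28654 + 144581) = (-430782 + (-131698 - (-12)*(-10)))/115927 = (-430782 + (-131698 - 1*120))*(1/115927) = (-430782 + (-131698 - 120))*(1/115927) = (-430782 - 131818)*(1/115927) = -562600*1/115927 = -562600/115927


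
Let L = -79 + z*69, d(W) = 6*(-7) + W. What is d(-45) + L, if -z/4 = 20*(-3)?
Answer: 16394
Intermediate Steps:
z = 240 (z = -80*(-3) = -4*(-60) = 240)
d(W) = -42 + W
L = 16481 (L = -79 + 240*69 = -79 + 16560 = 16481)
d(-45) + L = (-42 - 45) + 16481 = -87 + 16481 = 16394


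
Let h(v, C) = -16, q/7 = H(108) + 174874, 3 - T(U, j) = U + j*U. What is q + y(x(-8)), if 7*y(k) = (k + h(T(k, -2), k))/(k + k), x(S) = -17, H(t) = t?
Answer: 291520045/238 ≈ 1.2249e+6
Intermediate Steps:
T(U, j) = 3 - U - U*j (T(U, j) = 3 - (U + j*U) = 3 - (U + U*j) = 3 + (-U - U*j) = 3 - U - U*j)
q = 1224874 (q = 7*(108 + 174874) = 7*174982 = 1224874)
y(k) = (-16 + k)/(14*k) (y(k) = ((k - 16)/(k + k))/7 = ((-16 + k)/((2*k)))/7 = ((-16 + k)*(1/(2*k)))/7 = ((-16 + k)/(2*k))/7 = (-16 + k)/(14*k))
q + y(x(-8)) = 1224874 + (1/14)*(-16 - 17)/(-17) = 1224874 + (1/14)*(-1/17)*(-33) = 1224874 + 33/238 = 291520045/238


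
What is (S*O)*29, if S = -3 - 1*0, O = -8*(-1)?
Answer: -696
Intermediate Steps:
O = 8
S = -3 (S = -3 + 0 = -3)
(S*O)*29 = -3*8*29 = -24*29 = -696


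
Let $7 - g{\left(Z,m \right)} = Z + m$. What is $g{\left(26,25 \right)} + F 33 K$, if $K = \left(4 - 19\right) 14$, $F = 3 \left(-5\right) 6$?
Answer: $623656$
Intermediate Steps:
$g{\left(Z,m \right)} = 7 - Z - m$ ($g{\left(Z,m \right)} = 7 - \left(Z + m\right) = 7 - Z - m$)
$F = -90$ ($F = \left(-15\right) 6 = -90$)
$K = -210$ ($K = \left(-15\right) 14 = -210$)
$g{\left(26,25 \right)} + F 33 K = \left(7 - 26 - 25\right) + \left(-90\right) 33 \left(-210\right) = \left(7 - 26 - 25\right) - -623700 = -44 + 623700 = 623656$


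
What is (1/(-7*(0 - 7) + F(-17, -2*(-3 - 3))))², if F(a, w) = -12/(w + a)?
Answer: 25/66049 ≈ 0.00037851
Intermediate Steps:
F(a, w) = -12/(a + w)
(1/(-7*(0 - 7) + F(-17, -2*(-3 - 3))))² = (1/(-7*(0 - 7) - 12/(-17 - 2*(-3 - 3))))² = (1/(-7*(-7) - 12/(-17 - 2*(-6))))² = (1/(49 - 12/(-17 + 12)))² = (1/(49 - 12/(-5)))² = (1/(49 - 12*(-⅕)))² = (1/(49 + 12/5))² = (1/(257/5))² = (5/257)² = 25/66049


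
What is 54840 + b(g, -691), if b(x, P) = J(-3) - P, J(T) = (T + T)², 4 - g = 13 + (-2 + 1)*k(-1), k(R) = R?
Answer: 55567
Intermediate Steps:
g = -10 (g = 4 - (13 + (-2 + 1)*(-1)) = 4 - (13 - 1*(-1)) = 4 - (13 + 1) = 4 - 1*14 = 4 - 14 = -10)
J(T) = 4*T² (J(T) = (2*T)² = 4*T²)
b(x, P) = 36 - P (b(x, P) = 4*(-3)² - P = 4*9 - P = 36 - P)
54840 + b(g, -691) = 54840 + (36 - 1*(-691)) = 54840 + (36 + 691) = 54840 + 727 = 55567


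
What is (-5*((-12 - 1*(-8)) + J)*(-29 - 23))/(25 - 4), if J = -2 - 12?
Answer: -1560/7 ≈ -222.86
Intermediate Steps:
J = -14
(-5*((-12 - 1*(-8)) + J)*(-29 - 23))/(25 - 4) = (-5*((-12 - 1*(-8)) - 14)*(-29 - 23))/(25 - 4) = -5*((-12 + 8) - 14)*(-52)/21 = -5*(-4 - 14)*(-52)*(1/21) = -(-90)*(-52)*(1/21) = -5*936*(1/21) = -4680*1/21 = -1560/7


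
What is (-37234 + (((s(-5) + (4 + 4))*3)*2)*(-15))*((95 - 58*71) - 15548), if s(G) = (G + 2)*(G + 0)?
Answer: 769218584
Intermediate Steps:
s(G) = G*(2 + G) (s(G) = (2 + G)*G = G*(2 + G))
(-37234 + (((s(-5) + (4 + 4))*3)*2)*(-15))*((95 - 58*71) - 15548) = (-37234 + (((-5*(2 - 5) + (4 + 4))*3)*2)*(-15))*((95 - 58*71) - 15548) = (-37234 + (((-5*(-3) + 8)*3)*2)*(-15))*((95 - 4118) - 15548) = (-37234 + (((15 + 8)*3)*2)*(-15))*(-4023 - 15548) = (-37234 + ((23*3)*2)*(-15))*(-19571) = (-37234 + (69*2)*(-15))*(-19571) = (-37234 + 138*(-15))*(-19571) = (-37234 - 2070)*(-19571) = -39304*(-19571) = 769218584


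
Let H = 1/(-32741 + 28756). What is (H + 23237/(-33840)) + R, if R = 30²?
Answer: 24254905343/26970480 ≈ 899.31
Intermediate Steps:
H = -1/3985 (H = 1/(-3985) = -1/3985 ≈ -0.00025094)
R = 900
(H + 23237/(-33840)) + R = (-1/3985 + 23237/(-33840)) + 900 = (-1/3985 + 23237*(-1/33840)) + 900 = (-1/3985 - 23237/33840) + 900 = -18526657/26970480 + 900 = 24254905343/26970480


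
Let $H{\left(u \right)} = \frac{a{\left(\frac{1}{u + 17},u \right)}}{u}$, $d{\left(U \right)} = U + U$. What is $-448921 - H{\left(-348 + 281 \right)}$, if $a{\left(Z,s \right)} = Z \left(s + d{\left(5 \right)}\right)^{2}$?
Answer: $- \frac{1503888599}{3350} \approx -4.4892 \cdot 10^{5}$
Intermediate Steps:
$d{\left(U \right)} = 2 U$
$a{\left(Z,s \right)} = Z \left(10 + s\right)^{2}$ ($a{\left(Z,s \right)} = Z \left(s + 2 \cdot 5\right)^{2} = Z \left(s + 10\right)^{2} = Z \left(10 + s\right)^{2}$)
$H{\left(u \right)} = \frac{\left(10 + u\right)^{2}}{u \left(17 + u\right)}$ ($H{\left(u \right)} = \frac{\frac{1}{u + 17} \left(10 + u\right)^{2}}{u} = \frac{\frac{1}{17 + u} \left(10 + u\right)^{2}}{u} = \frac{\left(10 + u\right)^{2} \frac{1}{17 + u}}{u} = \frac{\left(10 + u\right)^{2}}{u \left(17 + u\right)}$)
$-448921 - H{\left(-348 + 281 \right)} = -448921 - \frac{\left(10 + \left(-348 + 281\right)\right)^{2}}{\left(-348 + 281\right) \left(17 + \left(-348 + 281\right)\right)} = -448921 - \frac{\left(10 - 67\right)^{2}}{\left(-67\right) \left(17 - 67\right)} = -448921 - - \frac{\left(-57\right)^{2}}{67 \left(-50\right)} = -448921 - \left(- \frac{1}{67}\right) 3249 \left(- \frac{1}{50}\right) = -448921 - \frac{3249}{3350} = - \frac{1503888599}{3350}$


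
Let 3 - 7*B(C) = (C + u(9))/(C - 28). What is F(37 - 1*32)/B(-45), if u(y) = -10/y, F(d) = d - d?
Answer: 0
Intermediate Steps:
F(d) = 0
B(C) = 3/7 - (-10/9 + C)/(7*(-28 + C)) (B(C) = 3/7 - (C - 10/9)/(7*(C - 28)) = 3/7 - (C - 10*⅑)/(7*(-28 + C)) = 3/7 - (C - 10/9)/(7*(-28 + C)) = 3/7 - (-10/9 + C)/(7*(-28 + C)))
F(37 - 1*32)/B(-45) = 0/((2*(-373 + 9*(-45))/(63*(-28 - 45)))) = 0/(((2/63)*(-373 - 405)/(-73))) = 0/(((2/63)*(-1/73)*(-778))) = 0/(1556/4599) = 0*(4599/1556) = 0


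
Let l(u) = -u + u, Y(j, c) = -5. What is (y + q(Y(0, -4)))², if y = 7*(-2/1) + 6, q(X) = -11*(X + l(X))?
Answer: 2209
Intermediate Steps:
l(u) = 0
q(X) = -11*X (q(X) = -11*(X + 0) = -11*X)
y = -8 (y = 7*(-2*1) + 6 = 7*(-2) + 6 = -14 + 6 = -8)
(y + q(Y(0, -4)))² = (-8 - 11*(-5))² = (-8 + 55)² = 47² = 2209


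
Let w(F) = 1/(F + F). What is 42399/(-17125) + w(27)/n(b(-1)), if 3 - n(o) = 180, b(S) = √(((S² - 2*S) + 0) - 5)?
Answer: -405266767/163680750 ≈ -2.4760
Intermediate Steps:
w(F) = 1/(2*F)
b(S) = √(-5 + S² - 2*S) (b(S) = √((S² - 2*S) - 5) = √(-5 + S² - 2*S))
n(o) = -177 (n(o) = 3 - 1*180 = 3 - 180 = -177)
42399/(-17125) + w(27)/n(b(-1)) = 42399/(-17125) + ((½)/27)/(-177) = 42399*(-1/17125) + ((½)*(1/27))*(-1/177) = -42399/17125 + (1/54)*(-1/177) = -42399/17125 - 1/9558 = -405266767/163680750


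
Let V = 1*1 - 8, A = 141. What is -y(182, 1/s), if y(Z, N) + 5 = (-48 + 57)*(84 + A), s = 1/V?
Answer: -2020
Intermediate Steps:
V = -7 (V = 1 - 8 = -7)
s = -⅐ (s = 1/(-7) = -⅐ ≈ -0.14286)
y(Z, N) = 2020 (y(Z, N) = -5 + (-48 + 57)*(84 + 141) = -5 + 9*225 = -5 + 2025 = 2020)
-y(182, 1/s) = -1*2020 = -2020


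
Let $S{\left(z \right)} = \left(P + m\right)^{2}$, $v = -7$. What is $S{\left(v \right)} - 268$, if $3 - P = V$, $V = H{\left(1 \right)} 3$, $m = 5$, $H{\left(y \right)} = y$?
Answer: $-243$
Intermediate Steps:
$V = 3$ ($V = 1 \cdot 3 = 3$)
$P = 0$ ($P = 3 - 3 = 0$)
$S{\left(z \right)} = 25$ ($S{\left(z \right)} = \left(0 + 5\right)^{2} = 5^{2} = 25$)
$S{\left(v \right)} - 268 = 25 - 268 = -243$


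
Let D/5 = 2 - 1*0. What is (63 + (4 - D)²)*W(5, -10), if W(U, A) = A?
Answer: -990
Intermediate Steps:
D = 10 (D = 5*(2 - 1*0) = 5*(2 + 0) = 5*2 = 10)
(63 + (4 - D)²)*W(5, -10) = (63 + (4 - 1*10)²)*(-10) = (63 + (4 - 10)²)*(-10) = (63 + (-6)²)*(-10) = (63 + 36)*(-10) = 99*(-10) = -990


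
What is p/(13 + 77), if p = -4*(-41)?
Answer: 82/45 ≈ 1.8222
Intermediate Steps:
p = 164 (p = -1*(-164) = 164)
p/(13 + 77) = 164/(13 + 77) = 164/90 = (1/90)*164 = 82/45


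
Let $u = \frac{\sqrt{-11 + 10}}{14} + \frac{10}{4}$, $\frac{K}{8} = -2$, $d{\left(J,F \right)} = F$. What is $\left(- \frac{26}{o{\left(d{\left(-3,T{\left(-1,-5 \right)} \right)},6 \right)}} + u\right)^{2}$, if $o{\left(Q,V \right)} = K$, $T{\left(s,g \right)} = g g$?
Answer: $\frac{53345}{3136} + \frac{33 i}{56} \approx 17.011 + 0.58929 i$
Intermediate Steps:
$T{\left(s,g \right)} = g^{2}$
$K = -16$ ($K = 8 \left(-2\right) = -16$)
$o{\left(Q,V \right)} = -16$
$u = \frac{5}{2} + \frac{i}{14}$ ($u = \sqrt{-1} \cdot \frac{1}{14} + 10 \cdot \frac{1}{4} = i \frac{1}{14} + \frac{5}{2} = \frac{i}{14} + \frac{5}{2} = \frac{5}{2} + \frac{i}{14} \approx 2.5 + 0.071429 i$)
$\left(- \frac{26}{o{\left(d{\left(-3,T{\left(-1,-5 \right)} \right)},6 \right)}} + u\right)^{2} = \left(- \frac{26}{-16} + \left(\frac{5}{2} + \frac{i}{14}\right)\right)^{2} = \left(\left(-26\right) \left(- \frac{1}{16}\right) + \left(\frac{5}{2} + \frac{i}{14}\right)\right)^{2} = \left(\frac{13}{8} + \left(\frac{5}{2} + \frac{i}{14}\right)\right)^{2} = \left(\frac{33}{8} + \frac{i}{14}\right)^{2}$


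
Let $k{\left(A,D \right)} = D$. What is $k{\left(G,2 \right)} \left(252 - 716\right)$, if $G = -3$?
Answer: $-928$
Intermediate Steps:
$k{\left(G,2 \right)} \left(252 - 716\right) = 2 \left(252 - 716\right) = 2 \left(-464\right) = -928$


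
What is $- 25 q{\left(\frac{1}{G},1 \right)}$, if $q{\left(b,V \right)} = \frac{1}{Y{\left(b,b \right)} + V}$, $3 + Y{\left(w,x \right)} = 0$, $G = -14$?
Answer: $\frac{25}{2} \approx 12.5$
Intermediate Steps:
$Y{\left(w,x \right)} = -3$ ($Y{\left(w,x \right)} = -3 + 0 = -3$)
$q{\left(b,V \right)} = \frac{1}{-3 + V}$
$- 25 q{\left(\frac{1}{G},1 \right)} = - \frac{25}{-3 + 1} = - \frac{25}{-2} = \left(-25\right) \left(- \frac{1}{2}\right) = \frac{25}{2}$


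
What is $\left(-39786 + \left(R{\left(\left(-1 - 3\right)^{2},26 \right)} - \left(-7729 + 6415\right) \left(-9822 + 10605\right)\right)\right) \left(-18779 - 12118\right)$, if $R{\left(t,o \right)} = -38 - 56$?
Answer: $-30556576854$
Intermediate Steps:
$R{\left(t,o \right)} = -94$ ($R{\left(t,o \right)} = -38 - 56 = -94$)
$\left(-39786 + \left(R{\left(\left(-1 - 3\right)^{2},26 \right)} - \left(-7729 + 6415\right) \left(-9822 + 10605\right)\right)\right) \left(-18779 - 12118\right) = \left(-39786 - \left(94 + \left(-7729 + 6415\right) \left(-9822 + 10605\right)\right)\right) \left(-18779 - 12118\right) = \left(-39786 - \left(94 - 1028862\right)\right) \left(-30897\right) = \left(-39786 - -1028768\right) \left(-30897\right) = \left(-39786 + \left(-94 + 1028862\right)\right) \left(-30897\right) = \left(-39786 + 1028768\right) \left(-30897\right) = 988982 \left(-30897\right) = -30556576854$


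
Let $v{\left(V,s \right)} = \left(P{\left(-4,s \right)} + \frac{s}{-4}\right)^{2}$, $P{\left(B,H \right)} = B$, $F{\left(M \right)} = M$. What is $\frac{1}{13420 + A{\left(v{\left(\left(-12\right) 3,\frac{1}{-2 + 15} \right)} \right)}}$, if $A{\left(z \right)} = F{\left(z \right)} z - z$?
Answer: $\frac{7311616}{99911803057} \approx 7.3181 \cdot 10^{-5}$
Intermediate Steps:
$v{\left(V,s \right)} = \left(-4 - \frac{s}{4}\right)^{2}$ ($v{\left(V,s \right)} = \left(-4 + \frac{s}{-4}\right)^{2} = \left(-4 + s \left(- \frac{1}{4}\right)\right)^{2} = \left(-4 - \frac{s}{4}\right)^{2}$)
$A{\left(z \right)} = z^{2} - z$ ($A{\left(z \right)} = z z - z = z^{2} - z$)
$\frac{1}{13420 + A{\left(v{\left(\left(-12\right) 3,\frac{1}{-2 + 15} \right)} \right)}} = \frac{1}{13420 + \frac{\left(16 + \frac{1}{-2 + 15}\right)^{2}}{16} \left(-1 + \frac{\left(16 + \frac{1}{-2 + 15}\right)^{2}}{16}\right)} = \frac{1}{13420 + \frac{\left(16 + \frac{1}{13}\right)^{2}}{16} \left(-1 + \frac{\left(16 + \frac{1}{13}\right)^{2}}{16}\right)} = \frac{1}{13420 + \frac{\left(\frac{209}{13}\right)^{2}}{16} \left(-1 + \frac{\left(\frac{209}{13}\right)^{2}}{16}\right)} = \frac{1}{13420 + \frac{1}{16} \cdot \frac{43681}{169} \left(-1 + \frac{1}{16} \cdot \frac{43681}{169}\right)} = \frac{1}{13420 + \frac{43681 \left(-1 + \frac{43681}{2704}\right)}{2704}} = \frac{1}{13420 + \frac{43681}{2704} \cdot \frac{40977}{2704}} = \frac{1}{13420 + \frac{1789916337}{7311616}} = \frac{1}{\frac{99911803057}{7311616}} = \frac{7311616}{99911803057}$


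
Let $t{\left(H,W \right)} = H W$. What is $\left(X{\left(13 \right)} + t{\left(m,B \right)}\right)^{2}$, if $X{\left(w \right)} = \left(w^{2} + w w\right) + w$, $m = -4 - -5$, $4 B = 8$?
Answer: $124609$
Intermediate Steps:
$B = 2$ ($B = \frac{1}{4} \cdot 8 = 2$)
$m = 1$ ($m = -4 + 5 = 1$)
$X{\left(w \right)} = w + 2 w^{2}$ ($X{\left(w \right)} = \left(w^{2} + w^{2}\right) + w = 2 w^{2} + w = w + 2 w^{2}$)
$\left(X{\left(13 \right)} + t{\left(m,B \right)}\right)^{2} = \left(13 \left(1 + 2 \cdot 13\right) + 1 \cdot 2\right)^{2} = \left(13 \left(1 + 26\right) + 2\right)^{2} = \left(13 \cdot 27 + 2\right)^{2} = \left(351 + 2\right)^{2} = 353^{2} = 124609$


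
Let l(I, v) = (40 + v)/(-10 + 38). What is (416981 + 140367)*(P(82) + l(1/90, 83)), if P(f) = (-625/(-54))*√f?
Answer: 17138451/7 + 174171250*√82/27 ≈ 6.0863e+7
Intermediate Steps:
l(I, v) = 10/7 + v/28 (l(I, v) = (40 + v)/28 = (40 + v)*(1/28) = 10/7 + v/28)
P(f) = 625*√f/54 (P(f) = (-625*(-1/54))*√f = 625*√f/54)
(416981 + 140367)*(P(82) + l(1/90, 83)) = (416981 + 140367)*(625*√82/54 + (10/7 + (1/28)*83)) = 557348*(625*√82/54 + (10/7 + 83/28)) = 557348*(625*√82/54 + 123/28) = 557348*(123/28 + 625*√82/54) = 17138451/7 + 174171250*√82/27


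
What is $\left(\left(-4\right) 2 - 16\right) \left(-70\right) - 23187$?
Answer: $-21507$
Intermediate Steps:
$\left(\left(-4\right) 2 - 16\right) \left(-70\right) - 23187 = \left(-8 - 16\right) \left(-70\right) - 23187 = \left(-24\right) \left(-70\right) - 23187 = 1680 - 23187 = -21507$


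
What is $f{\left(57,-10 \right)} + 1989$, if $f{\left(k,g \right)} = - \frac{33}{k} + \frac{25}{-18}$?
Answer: $\frac{679565}{342} \approx 1987.0$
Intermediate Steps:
$f{\left(k,g \right)} = - \frac{25}{18} - \frac{33}{k}$ ($f{\left(k,g \right)} = - \frac{33}{k} + 25 \left(- \frac{1}{18}\right) = - \frac{33}{k} - \frac{25}{18} = - \frac{25}{18} - \frac{33}{k}$)
$f{\left(57,-10 \right)} + 1989 = \left(- \frac{25}{18} - \frac{33}{57}\right) + 1989 = \left(- \frac{25}{18} - \frac{11}{19}\right) + 1989 = - \frac{673}{342} + 1989 = \frac{679565}{342}$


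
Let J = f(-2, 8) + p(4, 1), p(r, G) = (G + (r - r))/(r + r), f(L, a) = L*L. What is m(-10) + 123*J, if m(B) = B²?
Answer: 4859/8 ≈ 607.38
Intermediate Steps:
f(L, a) = L²
p(r, G) = G/(2*r) (p(r, G) = (G + 0)/((2*r)) = G*(1/(2*r)) = G/(2*r))
J = 33/8 (J = (-2)² + (½)*1/4 = 4 + (½)*1*(¼) = 4 + ⅛ = 33/8 ≈ 4.1250)
m(-10) + 123*J = (-10)² + 123*(33/8) = 100 + 4059/8 = 4859/8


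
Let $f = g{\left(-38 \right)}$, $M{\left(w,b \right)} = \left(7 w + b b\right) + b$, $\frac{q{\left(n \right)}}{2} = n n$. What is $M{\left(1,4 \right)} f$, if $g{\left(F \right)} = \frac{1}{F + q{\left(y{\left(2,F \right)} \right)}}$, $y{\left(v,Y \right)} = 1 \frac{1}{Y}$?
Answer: $- \frac{6498}{9145} \approx -0.71055$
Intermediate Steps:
$y{\left(v,Y \right)} = \frac{1}{Y}$
$q{\left(n \right)} = 2 n^{2}$ ($q{\left(n \right)} = 2 n n = 2 n^{2}$)
$g{\left(F \right)} = \frac{1}{F + \frac{2}{F^{2}}}$ ($g{\left(F \right)} = \frac{1}{F + 2 \left(\frac{1}{F}\right)^{2}} = \frac{1}{F + \frac{2}{F^{2}}}$)
$M{\left(w,b \right)} = b + b^{2} + 7 w$ ($M{\left(w,b \right)} = \left(7 w + b^{2}\right) + b = \left(b^{2} + 7 w\right) + b = b + b^{2} + 7 w$)
$f = - \frac{722}{27435}$ ($f = \frac{\left(-38\right)^{2}}{2 + \left(-38\right)^{3}} = \frac{1444}{2 - 54872} = \frac{1444}{-54870} = 1444 \left(- \frac{1}{54870}\right) = - \frac{722}{27435} \approx -0.026317$)
$M{\left(1,4 \right)} f = \left(4 + 4^{2} + 7 \cdot 1\right) \left(- \frac{722}{27435}\right) = \left(4 + 16 + 7\right) \left(- \frac{722}{27435}\right) = 27 \left(- \frac{722}{27435}\right) = - \frac{6498}{9145}$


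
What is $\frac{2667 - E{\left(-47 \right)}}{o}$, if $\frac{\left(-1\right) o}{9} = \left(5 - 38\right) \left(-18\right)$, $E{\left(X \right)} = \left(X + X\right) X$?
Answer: $\frac{1751}{5346} \approx 0.32753$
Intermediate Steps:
$E{\left(X \right)} = 2 X^{2}$ ($E{\left(X \right)} = 2 X X = 2 X^{2}$)
$o = -5346$ ($o = - 9 \left(5 - 38\right) \left(-18\right) = - 9 \left(\left(-33\right) \left(-18\right)\right) = \left(-9\right) 594 = -5346$)
$\frac{2667 - E{\left(-47 \right)}}{o} = \frac{2667 - 2 \left(-47\right)^{2}}{-5346} = \left(2667 - 2 \cdot 2209\right) \left(- \frac{1}{5346}\right) = \left(2667 - 4418\right) \left(- \frac{1}{5346}\right) = \left(-1751\right) \left(- \frac{1}{5346}\right) = \frac{1751}{5346}$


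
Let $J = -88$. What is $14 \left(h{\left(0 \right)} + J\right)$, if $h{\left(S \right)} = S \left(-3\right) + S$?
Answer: $-1232$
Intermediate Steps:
$h{\left(S \right)} = - 2 S$ ($h{\left(S \right)} = - 3 S + S = - 2 S$)
$14 \left(h{\left(0 \right)} + J\right) = 14 \left(\left(-2\right) 0 - 88\right) = 14 \left(0 - 88\right) = 14 \left(-88\right) = -1232$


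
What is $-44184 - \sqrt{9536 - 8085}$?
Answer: $-44184 - \sqrt{1451} \approx -44222.0$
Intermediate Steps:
$-44184 - \sqrt{9536 - 8085} = -44184 - \sqrt{1451}$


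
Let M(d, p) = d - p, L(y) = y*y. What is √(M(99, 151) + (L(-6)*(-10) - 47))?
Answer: 3*I*√51 ≈ 21.424*I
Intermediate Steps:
L(y) = y²
√(M(99, 151) + (L(-6)*(-10) - 47)) = √((99 - 1*151) + ((-6)²*(-10) - 47)) = √((99 - 151) + (36*(-10) - 47)) = √(-52 + (-360 - 47)) = √(-52 - 407) = √(-459) = 3*I*√51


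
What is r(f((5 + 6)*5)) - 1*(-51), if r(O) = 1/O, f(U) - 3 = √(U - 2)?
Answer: 2241/44 + √53/44 ≈ 51.097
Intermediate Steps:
f(U) = 3 + √(-2 + U) (f(U) = 3 + √(U - 2) = 3 + √(-2 + U))
r(O) = 1/O
r(f((5 + 6)*5)) - 1*(-51) = 1/(3 + √(-2 + (5 + 6)*5)) - 1*(-51) = 1/(3 + √(-2 + 11*5)) + 51 = 1/(3 + √(-2 + 55)) + 51 = 1/(3 + √53) + 51 = 51 + 1/(3 + √53)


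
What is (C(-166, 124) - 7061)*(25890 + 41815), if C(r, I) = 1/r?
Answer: -79358858535/166 ≈ -4.7807e+8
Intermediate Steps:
(C(-166, 124) - 7061)*(25890 + 41815) = (1/(-166) - 7061)*(25890 + 41815) = (-1/166 - 7061)*67705 = -1172127/166*67705 = -79358858535/166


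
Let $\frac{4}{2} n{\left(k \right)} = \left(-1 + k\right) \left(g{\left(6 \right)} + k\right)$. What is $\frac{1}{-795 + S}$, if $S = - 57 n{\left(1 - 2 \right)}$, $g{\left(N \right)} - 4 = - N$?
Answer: $- \frac{1}{966} \approx -0.0010352$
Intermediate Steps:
$g{\left(N \right)} = 4 - N$
$n{\left(k \right)} = \frac{\left(-1 + k\right) \left(-2 + k\right)}{2}$ ($n{\left(k \right)} = \frac{\left(-1 + k\right) \left(\left(4 - 6\right) + k\right)}{2} = \frac{\left(-1 + k\right) \left(-2 + k\right)}{2}$)
$S = -171$ ($S = - 57 \left(1 + \frac{\left(1 - 2\right)^{2}}{2} - \frac{3 \left(1 - 2\right)}{2}\right) = - 57 \left(1 + \frac{\left(-1\right)^{2}}{2} - - \frac{3}{2}\right) = - 57 \left(1 + \frac{1}{2} \cdot 1 + \frac{3}{2}\right) = - 57 \left(1 + \frac{1}{2} + \frac{3}{2}\right) = \left(-57\right) 3 = -171$)
$\frac{1}{-795 + S} = \frac{1}{-795 - 171} = \frac{1}{-966} = - \frac{1}{966}$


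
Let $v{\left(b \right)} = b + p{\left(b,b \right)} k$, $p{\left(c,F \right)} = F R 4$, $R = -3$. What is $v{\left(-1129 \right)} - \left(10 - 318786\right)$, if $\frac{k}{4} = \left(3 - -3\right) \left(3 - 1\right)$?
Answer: $967951$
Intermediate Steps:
$p{\left(c,F \right)} = - 12 F$ ($p{\left(c,F \right)} = F \left(-3\right) 4 = - 3 F 4 = - 12 F$)
$k = 48$ ($k = 4 \left(3 - -3\right) \left(3 - 1\right) = 4 \left(3 + 3\right) 2 = 4 \cdot 6 \cdot 2 = 4 \cdot 12 = 48$)
$v{\left(b \right)} = - 575 b$ ($v{\left(b \right)} = b + - 12 b 48 = b - 576 b = - 575 b$)
$v{\left(-1129 \right)} - \left(10 - 318786\right) = \left(-575\right) \left(-1129\right) - \left(10 - 318786\right) = 649175 - \left(10 - 318786\right) = 649175 - -318776 = 649175 + 318776 = 967951$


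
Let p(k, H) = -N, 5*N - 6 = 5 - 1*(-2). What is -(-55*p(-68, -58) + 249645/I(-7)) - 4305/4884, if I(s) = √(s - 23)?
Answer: -234239/1628 + 16643*I*√30/2 ≈ -143.88 + 45579.0*I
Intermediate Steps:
N = 13/5 (N = 6/5 + (5 - 1*(-2))/5 = 6/5 + (5 + 2)/5 = 6/5 + (⅕)*7 = 6/5 + 7/5 = 13/5 ≈ 2.6000)
I(s) = √(-23 + s)
p(k, H) = -13/5 (p(k, H) = -1*13/5 = -13/5)
-(-55*p(-68, -58) + 249645/I(-7)) - 4305/4884 = -(143 + 249645/√(-23 - 7)) - 4305/4884 = -(143 + 249645*(-I*√30/30)) - 4305*1/4884 = -(143 + 249645*(-I*√30/30)) - 1435/1628 = -(143 - 16643*I*√30/2) - 1435/1628 = -55*(13/5 - 1513*I*√30/10) - 1435/1628 = (-143 + 16643*I*√30/2) - 1435/1628 = -234239/1628 + 16643*I*√30/2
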